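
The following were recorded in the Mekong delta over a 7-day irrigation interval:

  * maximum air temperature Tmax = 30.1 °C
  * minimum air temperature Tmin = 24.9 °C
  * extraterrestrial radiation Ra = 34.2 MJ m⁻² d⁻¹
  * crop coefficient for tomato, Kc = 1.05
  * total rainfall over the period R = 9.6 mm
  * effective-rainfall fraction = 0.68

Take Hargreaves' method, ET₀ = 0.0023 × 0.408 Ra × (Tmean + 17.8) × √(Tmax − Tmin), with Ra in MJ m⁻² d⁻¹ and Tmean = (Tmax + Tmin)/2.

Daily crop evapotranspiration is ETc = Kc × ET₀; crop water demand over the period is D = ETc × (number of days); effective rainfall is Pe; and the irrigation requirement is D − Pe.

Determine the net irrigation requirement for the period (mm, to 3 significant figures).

17.8 mm

Tmean = (30.1 + 24.9)/2 = 27.50 °C
0.408 Ra = 0.408 × 34.2 = 13.9536 mm/d equivalent
ET₀ = 0.0023 × 13.9536 × (27.50 + 17.8) × √5.2 = 0.0023 × 13.9536 × 45.30 × 2.2804 = 3.3153 mm/d
ETc = Kc × ET₀ = 1.05 × 3.3153 = 3.4811 mm/d
Crop demand D = ETc × 7 d = 3.4811 × 7 = 24.368 mm
Pe = 0.68 × 9.6 = 6.528 mm
D − Pe = 24.368 − 6.528 = 17.840 mm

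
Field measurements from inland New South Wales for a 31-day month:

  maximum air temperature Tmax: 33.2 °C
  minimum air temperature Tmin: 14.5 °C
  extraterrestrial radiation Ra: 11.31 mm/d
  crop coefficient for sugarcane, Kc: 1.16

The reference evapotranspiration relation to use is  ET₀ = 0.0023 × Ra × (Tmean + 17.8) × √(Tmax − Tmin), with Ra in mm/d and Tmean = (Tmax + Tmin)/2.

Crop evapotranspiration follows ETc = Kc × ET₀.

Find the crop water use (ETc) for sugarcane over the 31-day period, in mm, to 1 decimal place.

168.5 mm

Tmean = (33.2 + 14.5)/2 = 23.85 °C
ET₀ = 0.0023 × 11.31 × (23.85 + 17.8) × √18.7 = 0.0023 × 11.31 × 41.65 × 4.3243 = 4.6851 mm/d
ETc = Kc × ET₀ = 1.16 × 4.6851 = 5.4347 mm/d
Over 31 days: 5.4347 × 31 = 168.476 mm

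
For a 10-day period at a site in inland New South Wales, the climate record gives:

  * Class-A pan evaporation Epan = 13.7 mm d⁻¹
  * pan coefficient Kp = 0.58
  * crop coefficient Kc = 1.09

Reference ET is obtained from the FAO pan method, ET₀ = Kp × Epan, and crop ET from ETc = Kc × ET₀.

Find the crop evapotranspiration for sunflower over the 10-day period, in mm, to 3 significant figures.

86.6 mm

ET₀ = 0.58 × 13.7 = 7.9460 mm/d
ETc = Kc × ET₀ = 1.09 × 7.9460 = 8.6611 mm/d
Over 10 days: 8.6611 × 10 = 86.611 mm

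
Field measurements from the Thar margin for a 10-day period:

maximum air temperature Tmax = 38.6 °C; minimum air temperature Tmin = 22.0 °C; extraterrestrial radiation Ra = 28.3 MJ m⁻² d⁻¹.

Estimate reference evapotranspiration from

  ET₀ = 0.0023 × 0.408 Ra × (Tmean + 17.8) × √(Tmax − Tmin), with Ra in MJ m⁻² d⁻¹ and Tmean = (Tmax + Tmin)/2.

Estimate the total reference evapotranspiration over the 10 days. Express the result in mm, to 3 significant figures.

Tmean = (38.6 + 22.0)/2 = 30.30 °C
0.408 Ra = 0.408 × 28.3 = 11.5464 mm/d equivalent
ET₀ = 0.0023 × 11.5464 × (30.30 + 17.8) × √16.6 = 0.0023 × 11.5464 × 48.10 × 4.0743 = 5.2044 mm/d
Over 10 days: 5.2044 × 10 = 52.044 mm

52.0 mm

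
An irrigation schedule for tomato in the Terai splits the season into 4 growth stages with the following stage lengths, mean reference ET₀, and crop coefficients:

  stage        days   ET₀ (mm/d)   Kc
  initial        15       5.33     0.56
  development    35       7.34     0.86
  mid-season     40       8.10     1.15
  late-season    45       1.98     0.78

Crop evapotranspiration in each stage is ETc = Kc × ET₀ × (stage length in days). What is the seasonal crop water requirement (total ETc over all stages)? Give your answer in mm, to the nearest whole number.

708 mm

initial: 0.56 × 5.33 × 15 = 44.77 mm
development: 0.86 × 7.34 × 35 = 220.93 mm
mid-season: 1.15 × 8.10 × 40 = 372.60 mm
late-season: 0.78 × 1.98 × 45 = 69.50 mm
Seasonal total = 707.80 mm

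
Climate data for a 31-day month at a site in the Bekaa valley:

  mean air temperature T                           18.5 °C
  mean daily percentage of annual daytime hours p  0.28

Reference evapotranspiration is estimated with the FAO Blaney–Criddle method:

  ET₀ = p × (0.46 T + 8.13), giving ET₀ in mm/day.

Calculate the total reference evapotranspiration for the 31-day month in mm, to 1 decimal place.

144.4 mm

ET₀ = 0.28 × (0.46 × 18.5 + 8.13) = 0.28 × 16.640 = 4.6592 mm/d
Monthly total = 4.6592 × 31 = 144.435 mm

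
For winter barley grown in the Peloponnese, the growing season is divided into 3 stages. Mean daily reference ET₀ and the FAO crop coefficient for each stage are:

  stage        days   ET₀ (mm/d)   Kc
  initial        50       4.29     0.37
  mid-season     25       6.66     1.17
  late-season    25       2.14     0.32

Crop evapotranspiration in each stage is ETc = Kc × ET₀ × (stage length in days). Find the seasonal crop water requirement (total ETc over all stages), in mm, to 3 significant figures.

291 mm

initial: 0.37 × 4.29 × 50 = 79.37 mm
mid-season: 1.17 × 6.66 × 25 = 194.81 mm
late-season: 0.32 × 2.14 × 25 = 17.12 mm
Seasonal total = 291.30 mm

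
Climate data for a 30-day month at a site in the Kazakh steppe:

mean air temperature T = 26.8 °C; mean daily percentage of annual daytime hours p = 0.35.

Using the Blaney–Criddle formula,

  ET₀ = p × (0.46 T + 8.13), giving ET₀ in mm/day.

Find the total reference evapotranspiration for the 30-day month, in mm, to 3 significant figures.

215 mm

ET₀ = 0.35 × (0.46 × 26.8 + 8.13) = 0.35 × 20.458 = 7.1603 mm/d
Monthly total = 7.1603 × 30 = 214.809 mm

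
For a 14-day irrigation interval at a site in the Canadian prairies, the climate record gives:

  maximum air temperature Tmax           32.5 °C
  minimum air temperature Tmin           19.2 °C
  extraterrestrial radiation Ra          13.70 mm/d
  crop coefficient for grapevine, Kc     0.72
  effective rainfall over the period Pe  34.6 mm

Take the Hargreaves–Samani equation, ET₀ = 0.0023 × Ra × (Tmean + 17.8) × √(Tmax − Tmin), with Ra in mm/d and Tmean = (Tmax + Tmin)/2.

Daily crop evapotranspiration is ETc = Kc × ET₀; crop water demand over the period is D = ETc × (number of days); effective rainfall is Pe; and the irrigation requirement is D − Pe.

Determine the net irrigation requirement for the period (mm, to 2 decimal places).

Tmean = (32.5 + 19.2)/2 = 25.85 °C
ET₀ = 0.0023 × 13.70 × (25.85 + 17.8) × √13.3 = 0.0023 × 13.70 × 43.65 × 3.6469 = 5.0160 mm/d
ETc = Kc × ET₀ = 0.72 × 5.0160 = 3.6115 mm/d
Crop demand D = ETc × 14 d = 3.6115 × 14 = 50.561 mm
D − Pe = 50.561 − 34.6 = 15.961 mm

15.96 mm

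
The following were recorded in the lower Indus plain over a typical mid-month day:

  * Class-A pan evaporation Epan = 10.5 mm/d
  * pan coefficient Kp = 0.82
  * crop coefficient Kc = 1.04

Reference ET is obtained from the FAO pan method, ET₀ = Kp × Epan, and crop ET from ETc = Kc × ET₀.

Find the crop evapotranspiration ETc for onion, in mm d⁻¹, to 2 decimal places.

8.95 mm d⁻¹

ET₀ = 0.82 × 10.5 = 8.6100 mm/d
ETc = Kc × ET₀ = 1.04 × 8.6100 = 8.9544 mm/d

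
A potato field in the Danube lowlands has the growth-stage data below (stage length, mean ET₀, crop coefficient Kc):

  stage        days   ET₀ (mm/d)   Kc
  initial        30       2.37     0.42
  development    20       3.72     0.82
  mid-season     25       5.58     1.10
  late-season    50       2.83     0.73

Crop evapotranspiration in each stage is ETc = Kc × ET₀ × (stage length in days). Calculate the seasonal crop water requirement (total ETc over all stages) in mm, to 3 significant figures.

348 mm

initial: 0.42 × 2.37 × 30 = 29.86 mm
development: 0.82 × 3.72 × 20 = 61.01 mm
mid-season: 1.10 × 5.58 × 25 = 153.45 mm
late-season: 0.73 × 2.83 × 50 = 103.30 mm
Seasonal total = 347.62 mm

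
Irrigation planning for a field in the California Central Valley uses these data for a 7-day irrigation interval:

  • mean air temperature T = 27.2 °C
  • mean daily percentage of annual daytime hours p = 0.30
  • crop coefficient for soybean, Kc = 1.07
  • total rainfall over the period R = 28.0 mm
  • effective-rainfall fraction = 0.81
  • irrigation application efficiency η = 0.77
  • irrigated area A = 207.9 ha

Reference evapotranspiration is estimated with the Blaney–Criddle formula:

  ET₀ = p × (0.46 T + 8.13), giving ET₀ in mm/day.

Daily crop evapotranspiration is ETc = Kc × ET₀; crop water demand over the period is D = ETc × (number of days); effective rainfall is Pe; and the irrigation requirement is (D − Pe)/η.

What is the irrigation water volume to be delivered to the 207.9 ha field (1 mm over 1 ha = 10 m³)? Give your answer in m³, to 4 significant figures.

64000 m³

ET₀ = 0.30 × (0.46 × 27.2 + 8.13) = 0.30 × 20.642 = 6.1926 mm/d
ETc = Kc × ET₀ = 1.07 × 6.1926 = 6.6261 mm/d
Crop demand D = ETc × 7 d = 6.6261 × 7 = 46.383 mm
Pe = 0.81 × 28.0 = 22.680 mm
D − Pe = 46.383 − 22.680 = 23.703 mm
Gross irrigation = 23.703 / 0.77 = 30.783 mm
Volume = 30.783 mm × 207.9 ha × 10 = 63997.9 m³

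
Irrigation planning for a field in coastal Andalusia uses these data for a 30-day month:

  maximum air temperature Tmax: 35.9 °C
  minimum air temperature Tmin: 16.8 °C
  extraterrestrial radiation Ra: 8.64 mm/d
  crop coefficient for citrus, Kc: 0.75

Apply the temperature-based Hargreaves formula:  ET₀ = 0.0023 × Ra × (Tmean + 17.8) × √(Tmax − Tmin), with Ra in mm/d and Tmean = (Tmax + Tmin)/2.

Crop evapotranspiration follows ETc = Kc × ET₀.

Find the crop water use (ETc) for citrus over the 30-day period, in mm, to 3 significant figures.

Tmean = (35.9 + 16.8)/2 = 26.35 °C
ET₀ = 0.0023 × 8.64 × (26.35 + 17.8) × √19.1 = 0.0023 × 8.64 × 44.15 × 4.3704 = 3.8344 mm/d
ETc = Kc × ET₀ = 0.75 × 3.8344 = 2.8758 mm/d
Over 30 days: 2.8758 × 30 = 86.274 mm

86.3 mm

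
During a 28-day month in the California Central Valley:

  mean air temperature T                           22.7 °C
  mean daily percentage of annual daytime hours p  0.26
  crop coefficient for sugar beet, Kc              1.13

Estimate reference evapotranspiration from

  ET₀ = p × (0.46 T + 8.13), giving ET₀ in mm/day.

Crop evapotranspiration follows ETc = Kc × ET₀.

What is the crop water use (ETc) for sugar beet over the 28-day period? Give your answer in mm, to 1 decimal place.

152.8 mm

ET₀ = 0.26 × (0.46 × 22.7 + 8.13) = 0.26 × 18.572 = 4.8287 mm/d
ETc = Kc × ET₀ = 1.13 × 4.8287 = 5.4564 mm/d
Over 28 days: 5.4564 × 28 = 152.779 mm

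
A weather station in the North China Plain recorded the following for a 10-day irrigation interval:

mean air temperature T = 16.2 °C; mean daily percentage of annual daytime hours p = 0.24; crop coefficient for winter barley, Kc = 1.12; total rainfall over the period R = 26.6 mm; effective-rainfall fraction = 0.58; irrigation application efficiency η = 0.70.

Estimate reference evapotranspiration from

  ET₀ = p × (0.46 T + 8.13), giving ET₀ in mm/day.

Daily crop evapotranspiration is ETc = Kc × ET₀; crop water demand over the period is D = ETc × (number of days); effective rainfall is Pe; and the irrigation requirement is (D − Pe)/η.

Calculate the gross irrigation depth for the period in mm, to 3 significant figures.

37.8 mm

ET₀ = 0.24 × (0.46 × 16.2 + 8.13) = 0.24 × 15.582 = 3.7397 mm/d
ETc = Kc × ET₀ = 1.12 × 3.7397 = 4.1885 mm/d
Crop demand D = ETc × 10 d = 4.1885 × 10 = 41.885 mm
Pe = 0.58 × 26.6 = 15.428 mm
D − Pe = 41.885 − 15.428 = 26.457 mm
Gross irrigation = 26.457 / 0.70 = 37.796 mm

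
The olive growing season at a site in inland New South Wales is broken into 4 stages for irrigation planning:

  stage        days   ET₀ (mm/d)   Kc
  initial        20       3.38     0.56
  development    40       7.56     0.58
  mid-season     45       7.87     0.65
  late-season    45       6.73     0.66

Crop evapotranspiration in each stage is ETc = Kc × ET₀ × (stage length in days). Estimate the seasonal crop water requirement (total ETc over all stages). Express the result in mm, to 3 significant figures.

initial: 0.56 × 3.38 × 20 = 37.86 mm
development: 0.58 × 7.56 × 40 = 175.39 mm
mid-season: 0.65 × 7.87 × 45 = 230.20 mm
late-season: 0.66 × 6.73 × 45 = 199.88 mm
Seasonal total = 643.33 mm

643 mm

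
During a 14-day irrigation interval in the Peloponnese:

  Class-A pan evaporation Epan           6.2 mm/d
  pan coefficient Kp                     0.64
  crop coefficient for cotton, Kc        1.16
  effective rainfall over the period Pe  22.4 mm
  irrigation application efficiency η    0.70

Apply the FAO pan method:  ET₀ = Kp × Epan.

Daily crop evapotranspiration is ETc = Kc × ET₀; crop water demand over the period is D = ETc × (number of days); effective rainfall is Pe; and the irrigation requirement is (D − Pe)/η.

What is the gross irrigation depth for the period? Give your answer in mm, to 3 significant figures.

ET₀ = 0.64 × 6.2 = 3.9680 mm/d
ETc = Kc × ET₀ = 1.16 × 3.9680 = 4.6029 mm/d
Crop demand D = ETc × 14 d = 4.6029 × 14 = 64.441 mm
D − Pe = 64.441 − 22.4 = 42.041 mm
Gross irrigation = 42.041 / 0.70 = 60.059 mm

60.1 mm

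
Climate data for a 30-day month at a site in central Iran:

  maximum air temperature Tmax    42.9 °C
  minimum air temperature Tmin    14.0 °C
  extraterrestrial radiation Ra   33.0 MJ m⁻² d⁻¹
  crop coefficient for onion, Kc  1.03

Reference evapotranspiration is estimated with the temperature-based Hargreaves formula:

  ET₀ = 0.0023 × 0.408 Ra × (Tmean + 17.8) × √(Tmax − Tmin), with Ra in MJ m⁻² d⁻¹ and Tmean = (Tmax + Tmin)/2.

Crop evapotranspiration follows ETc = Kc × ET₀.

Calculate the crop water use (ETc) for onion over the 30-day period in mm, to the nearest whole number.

238 mm

Tmean = (42.9 + 14.0)/2 = 28.45 °C
0.408 Ra = 0.408 × 33.0 = 13.4640 mm/d equivalent
ET₀ = 0.0023 × 13.4640 × (28.45 + 17.8) × √28.9 = 0.0023 × 13.4640 × 46.25 × 5.3759 = 7.6995 mm/d
ETc = Kc × ET₀ = 1.03 × 7.6995 = 7.9305 mm/d
Over 30 days: 7.9305 × 30 = 237.915 mm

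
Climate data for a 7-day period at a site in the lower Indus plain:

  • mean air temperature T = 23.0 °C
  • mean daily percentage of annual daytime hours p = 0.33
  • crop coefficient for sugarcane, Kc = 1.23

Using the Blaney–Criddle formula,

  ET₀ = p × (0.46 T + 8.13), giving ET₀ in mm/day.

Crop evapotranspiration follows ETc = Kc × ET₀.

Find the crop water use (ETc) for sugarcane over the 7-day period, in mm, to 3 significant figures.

53.2 mm

ET₀ = 0.33 × (0.46 × 23.0 + 8.13) = 0.33 × 18.710 = 6.1743 mm/d
ETc = Kc × ET₀ = 1.23 × 6.1743 = 7.5944 mm/d
Over 7 days: 7.5944 × 7 = 53.161 mm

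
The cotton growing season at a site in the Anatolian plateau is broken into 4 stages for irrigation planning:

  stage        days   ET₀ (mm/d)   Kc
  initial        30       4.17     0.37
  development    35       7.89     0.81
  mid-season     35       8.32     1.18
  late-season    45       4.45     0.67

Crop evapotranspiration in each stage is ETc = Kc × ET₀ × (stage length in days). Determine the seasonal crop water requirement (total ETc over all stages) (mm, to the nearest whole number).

initial: 0.37 × 4.17 × 30 = 46.29 mm
development: 0.81 × 7.89 × 35 = 223.68 mm
mid-season: 1.18 × 8.32 × 35 = 343.62 mm
late-season: 0.67 × 4.45 × 45 = 134.17 mm
Seasonal total = 747.76 mm

748 mm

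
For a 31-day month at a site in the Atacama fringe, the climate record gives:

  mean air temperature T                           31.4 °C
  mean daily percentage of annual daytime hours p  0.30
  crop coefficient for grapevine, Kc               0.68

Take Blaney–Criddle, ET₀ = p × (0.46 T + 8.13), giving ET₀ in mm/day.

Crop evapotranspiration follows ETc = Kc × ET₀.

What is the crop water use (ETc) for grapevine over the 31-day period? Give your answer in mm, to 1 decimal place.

142.8 mm

ET₀ = 0.30 × (0.46 × 31.4 + 8.13) = 0.30 × 22.574 = 6.7722 mm/d
ETc = Kc × ET₀ = 0.68 × 6.7722 = 4.6051 mm/d
Over 31 days: 4.6051 × 31 = 142.758 mm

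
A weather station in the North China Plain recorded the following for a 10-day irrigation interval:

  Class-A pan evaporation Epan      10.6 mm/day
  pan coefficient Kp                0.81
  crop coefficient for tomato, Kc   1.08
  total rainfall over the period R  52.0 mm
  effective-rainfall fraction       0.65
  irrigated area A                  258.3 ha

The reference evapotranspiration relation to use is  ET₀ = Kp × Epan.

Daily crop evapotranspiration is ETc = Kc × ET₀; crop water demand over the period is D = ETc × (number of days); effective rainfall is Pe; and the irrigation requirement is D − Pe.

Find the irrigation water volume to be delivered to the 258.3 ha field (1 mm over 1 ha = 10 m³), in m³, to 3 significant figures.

ET₀ = 0.81 × 10.6 = 8.5860 mm/d
ETc = Kc × ET₀ = 1.08 × 8.5860 = 9.2729 mm/d
Crop demand D = ETc × 10 d = 9.2729 × 10 = 92.729 mm
Pe = 0.65 × 52.0 = 33.800 mm
D − Pe = 92.729 − 33.800 = 58.929 mm
Volume = 58.929 mm × 258.3 ha × 10 = 152213.6 m³

152000 m³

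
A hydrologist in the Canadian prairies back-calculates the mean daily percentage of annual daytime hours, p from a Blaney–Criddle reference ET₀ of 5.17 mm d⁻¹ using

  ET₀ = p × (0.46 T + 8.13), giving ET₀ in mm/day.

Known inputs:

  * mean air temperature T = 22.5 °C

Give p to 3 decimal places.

p = ET₀ / (0.46 T + 8.13) = 5.17 / (0.46 × 22.5 + 8.13) = 5.17 / 18.480 = 0.2798

0.280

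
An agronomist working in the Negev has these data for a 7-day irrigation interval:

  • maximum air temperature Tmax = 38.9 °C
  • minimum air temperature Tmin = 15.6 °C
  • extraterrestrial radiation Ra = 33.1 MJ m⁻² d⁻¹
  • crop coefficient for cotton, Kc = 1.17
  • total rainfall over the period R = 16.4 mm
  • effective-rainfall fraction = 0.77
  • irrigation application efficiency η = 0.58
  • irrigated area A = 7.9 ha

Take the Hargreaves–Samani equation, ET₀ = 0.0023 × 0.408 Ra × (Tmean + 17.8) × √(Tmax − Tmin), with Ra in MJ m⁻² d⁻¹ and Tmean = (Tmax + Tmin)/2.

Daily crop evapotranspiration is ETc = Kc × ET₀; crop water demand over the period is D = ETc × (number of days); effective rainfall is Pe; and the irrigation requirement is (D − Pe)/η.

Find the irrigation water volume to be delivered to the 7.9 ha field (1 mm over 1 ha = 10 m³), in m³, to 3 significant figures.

5810 m³

Tmean = (38.9 + 15.6)/2 = 27.25 °C
0.408 Ra = 0.408 × 33.1 = 13.5048 mm/d equivalent
ET₀ = 0.0023 × 13.5048 × (27.25 + 17.8) × √23.3 = 0.0023 × 13.5048 × 45.05 × 4.8270 = 6.7544 mm/d
ETc = Kc × ET₀ = 1.17 × 6.7544 = 7.9026 mm/d
Crop demand D = ETc × 7 d = 7.9026 × 7 = 55.318 mm
Pe = 0.77 × 16.4 = 12.628 mm
D − Pe = 55.318 − 12.628 = 42.690 mm
Gross irrigation = 42.690 / 0.58 = 73.603 mm
Volume = 73.603 mm × 7.9 ha × 10 = 5814.6 m³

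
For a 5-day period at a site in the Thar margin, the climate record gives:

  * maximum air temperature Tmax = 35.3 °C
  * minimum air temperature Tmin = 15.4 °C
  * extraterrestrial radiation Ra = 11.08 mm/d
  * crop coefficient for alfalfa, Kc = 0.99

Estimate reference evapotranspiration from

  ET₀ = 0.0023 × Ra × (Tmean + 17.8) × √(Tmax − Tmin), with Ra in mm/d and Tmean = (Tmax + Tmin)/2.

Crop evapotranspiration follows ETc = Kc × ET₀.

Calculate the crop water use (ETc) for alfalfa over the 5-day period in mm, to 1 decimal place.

24.3 mm

Tmean = (35.3 + 15.4)/2 = 25.35 °C
ET₀ = 0.0023 × 11.08 × (25.35 + 17.8) × √19.9 = 0.0023 × 11.08 × 43.15 × 4.4609 = 4.9054 mm/d
ETc = Kc × ET₀ = 0.99 × 4.9054 = 4.8563 mm/d
Over 5 days: 4.8563 × 5 = 24.282 mm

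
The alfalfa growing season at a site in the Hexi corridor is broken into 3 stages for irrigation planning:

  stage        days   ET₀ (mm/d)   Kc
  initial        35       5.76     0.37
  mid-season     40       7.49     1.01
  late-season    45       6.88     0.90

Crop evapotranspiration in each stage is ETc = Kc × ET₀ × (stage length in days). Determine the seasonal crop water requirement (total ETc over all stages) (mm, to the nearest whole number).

initial: 0.37 × 5.76 × 35 = 74.59 mm
mid-season: 1.01 × 7.49 × 40 = 302.60 mm
late-season: 0.90 × 6.88 × 45 = 278.64 mm
Seasonal total = 655.83 mm

656 mm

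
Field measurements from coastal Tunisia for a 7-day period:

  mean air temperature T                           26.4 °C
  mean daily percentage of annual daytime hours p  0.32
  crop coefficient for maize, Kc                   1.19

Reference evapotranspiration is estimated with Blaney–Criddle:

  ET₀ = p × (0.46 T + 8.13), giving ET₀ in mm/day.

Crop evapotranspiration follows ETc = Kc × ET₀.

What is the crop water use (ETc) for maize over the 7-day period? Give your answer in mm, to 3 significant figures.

ET₀ = 0.32 × (0.46 × 26.4 + 8.13) = 0.32 × 20.274 = 6.4877 mm/d
ETc = Kc × ET₀ = 1.19 × 6.4877 = 7.7204 mm/d
Over 7 days: 7.7204 × 7 = 54.043 mm

54.0 mm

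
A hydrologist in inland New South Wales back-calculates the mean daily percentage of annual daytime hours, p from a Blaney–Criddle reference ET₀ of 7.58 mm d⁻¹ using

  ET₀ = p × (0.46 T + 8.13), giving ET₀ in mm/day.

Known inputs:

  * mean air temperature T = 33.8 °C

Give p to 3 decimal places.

0.320

p = ET₀ / (0.46 T + 8.13) = 7.58 / (0.46 × 33.8 + 8.13) = 7.58 / 23.678 = 0.3201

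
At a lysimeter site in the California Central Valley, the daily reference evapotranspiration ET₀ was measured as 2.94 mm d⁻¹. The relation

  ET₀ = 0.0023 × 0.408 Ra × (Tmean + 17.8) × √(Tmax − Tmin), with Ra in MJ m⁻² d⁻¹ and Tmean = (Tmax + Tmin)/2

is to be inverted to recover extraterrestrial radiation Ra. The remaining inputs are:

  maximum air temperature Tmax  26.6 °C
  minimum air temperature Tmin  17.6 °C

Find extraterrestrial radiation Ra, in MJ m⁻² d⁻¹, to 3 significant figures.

Tmean = (26.6+17.6)/2 = 22.10 °C; ΔT = 9.0
Ra = ET₀ / [0.0023 × 0.408 × (Tmean+17.8) × √ΔT]
   = 2.94 / (0.0023 × 0.408 × 39.90 × 3.0000) = 26.174 MJ m⁻² d⁻¹

26.2 MJ m⁻² d⁻¹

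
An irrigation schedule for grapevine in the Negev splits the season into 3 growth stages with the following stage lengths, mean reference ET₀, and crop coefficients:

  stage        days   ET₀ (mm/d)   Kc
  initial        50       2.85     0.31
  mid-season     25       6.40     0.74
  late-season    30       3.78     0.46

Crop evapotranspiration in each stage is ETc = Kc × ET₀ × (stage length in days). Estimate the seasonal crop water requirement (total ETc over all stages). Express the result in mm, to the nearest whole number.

215 mm

initial: 0.31 × 2.85 × 50 = 44.18 mm
mid-season: 0.74 × 6.40 × 25 = 118.40 mm
late-season: 0.46 × 3.78 × 30 = 52.16 mm
Seasonal total = 214.74 mm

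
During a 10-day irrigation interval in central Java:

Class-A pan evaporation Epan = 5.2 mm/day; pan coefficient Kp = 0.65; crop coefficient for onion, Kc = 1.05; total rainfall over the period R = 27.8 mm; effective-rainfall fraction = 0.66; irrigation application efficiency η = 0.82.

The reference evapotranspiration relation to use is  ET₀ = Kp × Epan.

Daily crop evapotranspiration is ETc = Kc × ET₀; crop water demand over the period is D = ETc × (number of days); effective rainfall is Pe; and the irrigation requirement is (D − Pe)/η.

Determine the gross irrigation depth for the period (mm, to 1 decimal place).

20.9 mm

ET₀ = 0.65 × 5.2 = 3.3800 mm/d
ETc = Kc × ET₀ = 1.05 × 3.3800 = 3.5490 mm/d
Crop demand D = ETc × 10 d = 3.5490 × 10 = 35.490 mm
Pe = 0.66 × 27.8 = 18.348 mm
D − Pe = 35.490 − 18.348 = 17.142 mm
Gross irrigation = 17.142 / 0.82 = 20.905 mm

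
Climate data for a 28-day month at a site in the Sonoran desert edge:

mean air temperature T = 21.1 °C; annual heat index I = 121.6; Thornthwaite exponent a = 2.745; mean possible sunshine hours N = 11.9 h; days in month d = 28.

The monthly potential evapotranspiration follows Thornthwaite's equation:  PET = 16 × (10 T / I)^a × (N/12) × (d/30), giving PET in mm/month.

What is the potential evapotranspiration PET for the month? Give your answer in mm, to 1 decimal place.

67.2 mm

10T/I = 10 × 21.1 / 121.6 = 1.7352
(10T/I)^a = 1.7352^2.745 = 4.5396
Uncorrected PET = 16 × 4.5396 = 72.634 mm
Correction = (N/12)(d/30) = (11.9/12)(28/30) = 0.9256
PET = 72.634 × 0.9256 = 67.230 mm/month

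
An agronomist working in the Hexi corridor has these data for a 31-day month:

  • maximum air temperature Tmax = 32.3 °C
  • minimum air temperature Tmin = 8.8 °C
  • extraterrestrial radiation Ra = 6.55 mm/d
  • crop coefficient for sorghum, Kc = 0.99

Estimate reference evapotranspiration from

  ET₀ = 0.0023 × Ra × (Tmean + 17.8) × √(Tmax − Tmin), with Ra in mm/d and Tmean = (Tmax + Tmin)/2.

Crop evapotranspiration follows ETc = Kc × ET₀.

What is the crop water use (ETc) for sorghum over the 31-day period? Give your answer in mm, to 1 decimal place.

Tmean = (32.3 + 8.8)/2 = 20.55 °C
ET₀ = 0.0023 × 6.55 × (20.55 + 17.8) × √23.5 = 0.0023 × 6.55 × 38.35 × 4.8477 = 2.8007 mm/d
ETc = Kc × ET₀ = 0.99 × 2.8007 = 2.7727 mm/d
Over 31 days: 2.7727 × 31 = 85.954 mm

86.0 mm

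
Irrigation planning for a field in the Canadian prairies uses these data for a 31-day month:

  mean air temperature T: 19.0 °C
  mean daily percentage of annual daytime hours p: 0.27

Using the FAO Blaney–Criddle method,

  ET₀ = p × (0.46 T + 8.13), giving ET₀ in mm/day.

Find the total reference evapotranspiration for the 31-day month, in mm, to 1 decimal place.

141.2 mm

ET₀ = 0.27 × (0.46 × 19.0 + 8.13) = 0.27 × 16.870 = 4.5549 mm/d
Monthly total = 4.5549 × 31 = 141.202 mm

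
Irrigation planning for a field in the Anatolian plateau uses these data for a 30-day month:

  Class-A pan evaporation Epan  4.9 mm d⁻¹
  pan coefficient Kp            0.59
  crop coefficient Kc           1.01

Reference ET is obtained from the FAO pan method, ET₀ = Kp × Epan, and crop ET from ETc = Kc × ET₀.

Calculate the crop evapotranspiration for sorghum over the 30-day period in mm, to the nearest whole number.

ET₀ = 0.59 × 4.9 = 2.8910 mm/d
ETc = Kc × ET₀ = 1.01 × 2.8910 = 2.9199 mm/d
Over 30 days: 2.9199 × 30 = 87.597 mm

88 mm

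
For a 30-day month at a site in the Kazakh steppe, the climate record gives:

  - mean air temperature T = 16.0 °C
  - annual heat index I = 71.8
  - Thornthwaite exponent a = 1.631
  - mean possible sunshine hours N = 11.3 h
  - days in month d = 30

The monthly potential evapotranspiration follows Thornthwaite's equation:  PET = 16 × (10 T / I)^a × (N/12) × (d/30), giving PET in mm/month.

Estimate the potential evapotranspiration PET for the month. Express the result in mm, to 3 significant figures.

55.7 mm

10T/I = 10 × 16.0 / 71.8 = 2.2284
(10T/I)^a = 2.2284^1.631 = 3.6947
Uncorrected PET = 16 × 3.6947 = 59.115 mm
Correction = (N/12)(d/30) = (11.3/12)(30/30) = 0.9417
PET = 59.115 × 0.9417 = 55.669 mm/month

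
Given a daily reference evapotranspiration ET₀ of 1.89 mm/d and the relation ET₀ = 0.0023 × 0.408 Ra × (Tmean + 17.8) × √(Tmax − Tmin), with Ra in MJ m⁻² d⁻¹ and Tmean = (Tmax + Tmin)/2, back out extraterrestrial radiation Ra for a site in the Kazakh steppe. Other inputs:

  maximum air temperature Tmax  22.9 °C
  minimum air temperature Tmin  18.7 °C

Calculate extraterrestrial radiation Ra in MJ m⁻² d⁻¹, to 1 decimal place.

Tmean = (22.9+18.7)/2 = 20.80 °C; ΔT = 4.2
Ra = ET₀ / [0.0023 × 0.408 × (Tmean+17.8) × √ΔT]
   = 1.89 / (0.0023 × 0.408 × 38.60 × 2.0494) = 25.460 MJ m⁻² d⁻¹

25.5 MJ m⁻² d⁻¹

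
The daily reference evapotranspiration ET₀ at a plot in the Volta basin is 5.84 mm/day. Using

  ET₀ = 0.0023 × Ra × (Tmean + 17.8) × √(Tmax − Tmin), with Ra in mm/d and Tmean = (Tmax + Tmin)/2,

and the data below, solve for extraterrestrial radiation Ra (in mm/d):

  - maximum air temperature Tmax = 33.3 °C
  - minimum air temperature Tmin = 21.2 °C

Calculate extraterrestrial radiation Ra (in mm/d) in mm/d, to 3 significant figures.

16.2 mm/d

Tmean = 27.25 °C; √ΔT = 3.4785
Ra = ET₀ / [0.0023 × (Tmean+17.8) × √ΔT] = 5.84 / (0.0023 × 45.05 × 3.4785) = 16.203 mm/d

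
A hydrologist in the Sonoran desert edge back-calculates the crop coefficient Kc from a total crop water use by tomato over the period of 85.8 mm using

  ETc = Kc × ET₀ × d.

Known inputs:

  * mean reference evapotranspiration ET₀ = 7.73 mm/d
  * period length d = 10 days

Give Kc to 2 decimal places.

ETc = Kc × ET₀ × d  ⇒  Kc = ETc / (ET₀ × d)
Kc = 85.8 / (7.73 × 10) = 85.8 / 77.30 = 1.1100

1.11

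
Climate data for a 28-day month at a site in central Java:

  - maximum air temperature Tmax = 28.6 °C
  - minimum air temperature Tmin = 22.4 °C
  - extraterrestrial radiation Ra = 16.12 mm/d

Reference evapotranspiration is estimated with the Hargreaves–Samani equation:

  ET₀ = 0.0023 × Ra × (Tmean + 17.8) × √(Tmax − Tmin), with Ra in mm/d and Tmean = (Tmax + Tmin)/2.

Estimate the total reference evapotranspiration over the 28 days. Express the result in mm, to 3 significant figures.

Tmean = (28.6 + 22.4)/2 = 25.50 °C
ET₀ = 0.0023 × 16.12 × (25.50 + 17.8) × √6.2 = 0.0023 × 16.12 × 43.30 × 2.4900 = 3.9974 mm/d
Over 28 days: 3.9974 × 28 = 111.927 mm

112 mm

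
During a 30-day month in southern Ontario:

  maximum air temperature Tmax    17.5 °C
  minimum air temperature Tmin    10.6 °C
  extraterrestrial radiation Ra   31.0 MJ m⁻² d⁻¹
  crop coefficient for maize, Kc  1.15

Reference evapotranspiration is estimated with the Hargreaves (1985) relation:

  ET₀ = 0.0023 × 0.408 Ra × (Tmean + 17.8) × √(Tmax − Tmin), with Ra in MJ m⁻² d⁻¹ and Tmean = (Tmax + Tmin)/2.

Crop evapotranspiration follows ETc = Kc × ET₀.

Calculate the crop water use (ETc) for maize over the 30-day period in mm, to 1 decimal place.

84.0 mm

Tmean = (17.5 + 10.6)/2 = 14.05 °C
0.408 Ra = 0.408 × 31.0 = 12.6480 mm/d equivalent
ET₀ = 0.0023 × 12.6480 × (14.05 + 17.8) × √6.9 = 0.0023 × 12.6480 × 31.85 × 2.6268 = 2.4338 mm/d
ETc = Kc × ET₀ = 1.15 × 2.4338 = 2.7989 mm/d
Over 30 days: 2.7989 × 30 = 83.967 mm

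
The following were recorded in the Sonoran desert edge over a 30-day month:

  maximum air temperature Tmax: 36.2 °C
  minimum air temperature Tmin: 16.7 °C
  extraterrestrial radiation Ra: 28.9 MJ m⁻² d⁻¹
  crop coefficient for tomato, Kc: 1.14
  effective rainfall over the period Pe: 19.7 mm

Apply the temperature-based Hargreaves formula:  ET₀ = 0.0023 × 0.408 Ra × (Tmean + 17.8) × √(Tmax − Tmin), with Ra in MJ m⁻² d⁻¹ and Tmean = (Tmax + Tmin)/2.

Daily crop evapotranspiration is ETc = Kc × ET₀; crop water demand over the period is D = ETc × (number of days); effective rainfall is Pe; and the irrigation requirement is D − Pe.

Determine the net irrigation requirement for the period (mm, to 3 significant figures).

Tmean = (36.2 + 16.7)/2 = 26.45 °C
0.408 Ra = 0.408 × 28.9 = 11.7912 mm/d equivalent
ET₀ = 0.0023 × 11.7912 × (26.45 + 17.8) × √19.5 = 0.0023 × 11.7912 × 44.25 × 4.4159 = 5.2993 mm/d
ETc = Kc × ET₀ = 1.14 × 5.2993 = 6.0412 mm/d
Crop demand D = ETc × 30 d = 6.0412 × 30 = 181.236 mm
D − Pe = 181.236 − 19.7 = 161.536 mm

162 mm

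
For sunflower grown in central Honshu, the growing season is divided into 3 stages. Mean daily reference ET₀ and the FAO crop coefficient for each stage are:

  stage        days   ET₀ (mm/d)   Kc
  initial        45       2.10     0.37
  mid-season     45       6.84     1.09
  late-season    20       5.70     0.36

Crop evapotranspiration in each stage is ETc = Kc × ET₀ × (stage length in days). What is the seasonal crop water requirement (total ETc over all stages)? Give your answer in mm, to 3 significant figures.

initial: 0.37 × 2.10 × 45 = 34.97 mm
mid-season: 1.09 × 6.84 × 45 = 335.50 mm
late-season: 0.36 × 5.70 × 20 = 41.04 mm
Seasonal total = 411.51 mm

412 mm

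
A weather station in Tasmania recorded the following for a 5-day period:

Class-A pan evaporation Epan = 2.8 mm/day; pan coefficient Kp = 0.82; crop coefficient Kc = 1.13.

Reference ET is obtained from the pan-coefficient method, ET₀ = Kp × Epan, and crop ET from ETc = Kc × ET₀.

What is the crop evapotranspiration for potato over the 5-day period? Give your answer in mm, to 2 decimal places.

ET₀ = 0.82 × 2.8 = 2.2960 mm/d
ETc = Kc × ET₀ = 1.13 × 2.2960 = 2.5945 mm/d
Over 5 days: 2.5945 × 5 = 12.973 mm

12.97 mm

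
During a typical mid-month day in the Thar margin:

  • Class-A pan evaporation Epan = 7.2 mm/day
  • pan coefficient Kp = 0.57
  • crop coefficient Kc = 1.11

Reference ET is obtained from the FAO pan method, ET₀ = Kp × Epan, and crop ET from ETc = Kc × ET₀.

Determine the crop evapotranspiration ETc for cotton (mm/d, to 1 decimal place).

ET₀ = 0.57 × 7.2 = 4.1040 mm/d
ETc = Kc × ET₀ = 1.11 × 4.1040 = 4.5554 mm/d

4.6 mm/d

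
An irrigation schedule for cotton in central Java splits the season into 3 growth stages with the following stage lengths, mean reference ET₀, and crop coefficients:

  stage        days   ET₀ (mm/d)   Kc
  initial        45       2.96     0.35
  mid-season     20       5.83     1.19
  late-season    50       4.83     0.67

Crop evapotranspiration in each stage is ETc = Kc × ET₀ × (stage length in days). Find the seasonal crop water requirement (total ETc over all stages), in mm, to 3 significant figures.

347 mm

initial: 0.35 × 2.96 × 45 = 46.62 mm
mid-season: 1.19 × 5.83 × 20 = 138.75 mm
late-season: 0.67 × 4.83 × 50 = 161.81 mm
Seasonal total = 347.18 mm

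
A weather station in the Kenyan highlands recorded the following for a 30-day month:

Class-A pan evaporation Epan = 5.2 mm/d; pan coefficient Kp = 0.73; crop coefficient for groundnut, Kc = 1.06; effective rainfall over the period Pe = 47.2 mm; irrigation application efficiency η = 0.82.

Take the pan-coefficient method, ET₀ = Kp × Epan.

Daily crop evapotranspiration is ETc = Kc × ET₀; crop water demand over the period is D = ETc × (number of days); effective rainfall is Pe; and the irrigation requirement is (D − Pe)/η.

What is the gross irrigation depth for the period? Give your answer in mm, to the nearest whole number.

90 mm

ET₀ = 0.73 × 5.2 = 3.7960 mm/d
ETc = Kc × ET₀ = 1.06 × 3.7960 = 4.0238 mm/d
Crop demand D = ETc × 30 d = 4.0238 × 30 = 120.714 mm
D − Pe = 120.714 − 47.2 = 73.514 mm
Gross irrigation = 73.514 / 0.82 = 89.651 mm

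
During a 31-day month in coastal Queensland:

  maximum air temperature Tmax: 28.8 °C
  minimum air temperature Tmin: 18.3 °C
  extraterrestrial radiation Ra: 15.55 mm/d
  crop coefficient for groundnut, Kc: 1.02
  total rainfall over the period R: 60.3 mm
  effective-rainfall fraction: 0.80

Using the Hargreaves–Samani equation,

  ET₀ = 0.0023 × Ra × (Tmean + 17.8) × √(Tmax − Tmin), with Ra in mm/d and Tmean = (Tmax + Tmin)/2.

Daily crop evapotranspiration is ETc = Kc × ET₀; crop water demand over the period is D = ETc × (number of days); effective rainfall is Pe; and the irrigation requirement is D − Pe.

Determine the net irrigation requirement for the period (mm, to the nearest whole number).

Tmean = (28.8 + 18.3)/2 = 23.55 °C
ET₀ = 0.0023 × 15.55 × (23.55 + 17.8) × √10.5 = 0.0023 × 15.55 × 41.35 × 3.2404 = 4.7922 mm/d
ETc = Kc × ET₀ = 1.02 × 4.7922 = 4.8880 mm/d
Crop demand D = ETc × 31 d = 4.8880 × 31 = 151.528 mm
Pe = 0.80 × 60.3 = 48.240 mm
D − Pe = 151.528 − 48.240 = 103.288 mm

103 mm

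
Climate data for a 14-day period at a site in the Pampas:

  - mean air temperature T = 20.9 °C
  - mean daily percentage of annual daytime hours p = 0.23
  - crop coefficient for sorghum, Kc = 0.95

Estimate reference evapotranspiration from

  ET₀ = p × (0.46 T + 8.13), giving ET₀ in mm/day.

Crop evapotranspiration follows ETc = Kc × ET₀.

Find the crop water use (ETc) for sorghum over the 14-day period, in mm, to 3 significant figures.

ET₀ = 0.23 × (0.46 × 20.9 + 8.13) = 0.23 × 17.744 = 4.0811 mm/d
ETc = Kc × ET₀ = 0.95 × 4.0811 = 3.8770 mm/d
Over 14 days: 3.8770 × 14 = 54.278 mm

54.3 mm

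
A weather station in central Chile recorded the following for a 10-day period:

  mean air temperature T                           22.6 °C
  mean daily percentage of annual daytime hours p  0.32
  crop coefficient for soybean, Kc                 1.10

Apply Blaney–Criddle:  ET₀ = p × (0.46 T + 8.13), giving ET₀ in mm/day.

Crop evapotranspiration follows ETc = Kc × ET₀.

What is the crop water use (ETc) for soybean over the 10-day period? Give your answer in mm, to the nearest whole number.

ET₀ = 0.32 × (0.46 × 22.6 + 8.13) = 0.32 × 18.526 = 5.9283 mm/d
ETc = Kc × ET₀ = 1.10 × 5.9283 = 6.5211 mm/d
Over 10 days: 6.5211 × 10 = 65.211 mm

65 mm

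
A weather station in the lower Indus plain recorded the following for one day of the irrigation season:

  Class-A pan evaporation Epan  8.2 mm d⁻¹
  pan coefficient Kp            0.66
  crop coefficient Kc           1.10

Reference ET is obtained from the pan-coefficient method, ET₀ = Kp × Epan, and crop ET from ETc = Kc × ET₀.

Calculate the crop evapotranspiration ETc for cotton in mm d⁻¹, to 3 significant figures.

5.95 mm d⁻¹

ET₀ = 0.66 × 8.2 = 5.4120 mm/d
ETc = Kc × ET₀ = 1.10 × 5.4120 = 5.9532 mm/d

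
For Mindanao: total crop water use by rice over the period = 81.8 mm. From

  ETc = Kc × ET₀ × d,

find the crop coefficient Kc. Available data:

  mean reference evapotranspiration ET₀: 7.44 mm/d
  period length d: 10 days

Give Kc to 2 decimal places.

ETc = Kc × ET₀ × d  ⇒  Kc = ETc / (ET₀ × d)
Kc = 81.8 / (7.44 × 10) = 81.8 / 74.40 = 1.0995

1.10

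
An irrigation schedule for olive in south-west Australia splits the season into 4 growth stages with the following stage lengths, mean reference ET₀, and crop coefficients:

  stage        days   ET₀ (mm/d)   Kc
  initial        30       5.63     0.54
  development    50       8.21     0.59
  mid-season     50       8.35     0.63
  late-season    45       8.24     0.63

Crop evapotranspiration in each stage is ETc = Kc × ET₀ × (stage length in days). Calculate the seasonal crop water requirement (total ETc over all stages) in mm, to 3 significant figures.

initial: 0.54 × 5.63 × 30 = 91.21 mm
development: 0.59 × 8.21 × 50 = 242.20 mm
mid-season: 0.63 × 8.35 × 50 = 263.03 mm
late-season: 0.63 × 8.24 × 45 = 233.60 mm
Seasonal total = 830.04 mm

830 mm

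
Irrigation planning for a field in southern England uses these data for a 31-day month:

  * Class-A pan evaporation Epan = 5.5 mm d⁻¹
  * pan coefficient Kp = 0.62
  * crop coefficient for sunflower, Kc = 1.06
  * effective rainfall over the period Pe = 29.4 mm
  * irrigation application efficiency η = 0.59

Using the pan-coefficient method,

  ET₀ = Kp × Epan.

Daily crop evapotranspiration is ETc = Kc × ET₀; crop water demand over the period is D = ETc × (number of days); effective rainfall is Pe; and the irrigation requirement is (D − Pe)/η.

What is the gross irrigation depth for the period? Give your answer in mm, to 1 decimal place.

140.1 mm

ET₀ = 0.62 × 5.5 = 3.4100 mm/d
ETc = Kc × ET₀ = 1.06 × 3.4100 = 3.6146 mm/d
Crop demand D = ETc × 31 d = 3.6146 × 31 = 112.053 mm
D − Pe = 112.053 − 29.4 = 82.653 mm
Gross irrigation = 82.653 / 0.59 = 140.090 mm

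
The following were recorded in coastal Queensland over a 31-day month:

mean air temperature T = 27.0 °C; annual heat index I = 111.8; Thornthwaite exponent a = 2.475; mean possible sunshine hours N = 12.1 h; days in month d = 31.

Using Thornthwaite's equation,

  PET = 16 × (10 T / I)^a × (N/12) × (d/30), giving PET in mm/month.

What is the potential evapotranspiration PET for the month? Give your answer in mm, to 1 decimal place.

147.8 mm

10T/I = 10 × 27.0 / 111.8 = 2.4150
(10T/I)^a = 2.4150^2.475 = 8.8658
Uncorrected PET = 16 × 8.8658 = 141.853 mm
Correction = (N/12)(d/30) = (12.1/12)(31/30) = 1.0419
PET = 141.853 × 1.0419 = 147.797 mm/month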